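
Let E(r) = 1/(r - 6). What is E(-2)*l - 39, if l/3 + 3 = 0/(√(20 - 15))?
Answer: -303/8 ≈ -37.875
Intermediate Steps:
E(r) = 1/(-6 + r)
l = -9 (l = -9 + 3*(0/(√(20 - 15))) = -9 + 3*(0/(√5)) = -9 + 3*(0*(√5/5)) = -9 + 3*0 = -9 + 0 = -9)
E(-2)*l - 39 = -9/(-6 - 2) - 39 = -9/(-8) - 39 = -⅛*(-9) - 39 = 9/8 - 39 = -303/8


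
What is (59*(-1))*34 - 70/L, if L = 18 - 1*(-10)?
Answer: -4017/2 ≈ -2008.5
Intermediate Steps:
L = 28 (L = 18 + 10 = 28)
(59*(-1))*34 - 70/L = (59*(-1))*34 - 70/28 = -59*34 - 70*1/28 = -2006 - 5/2 = -4017/2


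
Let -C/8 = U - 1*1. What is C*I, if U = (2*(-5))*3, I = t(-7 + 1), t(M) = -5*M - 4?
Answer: 6448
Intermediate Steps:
t(M) = -4 - 5*M
I = 26 (I = -4 - 5*(-7 + 1) = -4 - 5*(-6) = -4 + 30 = 26)
U = -30 (U = -10*3 = -30)
C = 248 (C = -8*(-30 - 1*1) = -8*(-30 - 1) = -8*(-31) = 248)
C*I = 248*26 = 6448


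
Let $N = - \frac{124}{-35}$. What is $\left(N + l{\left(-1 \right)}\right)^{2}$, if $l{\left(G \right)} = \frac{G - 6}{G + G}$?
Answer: $\frac{243049}{4900} \approx 49.602$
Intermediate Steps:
$N = \frac{124}{35}$ ($N = \left(-124\right) \left(- \frac{1}{35}\right) = \frac{124}{35} \approx 3.5429$)
$l{\left(G \right)} = \frac{-6 + G}{2 G}$
$\left(N + l{\left(-1 \right)}\right)^{2} = \left(\frac{124}{35} + \frac{-6 - 1}{2 \left(-1\right)}\right)^{2} = \left(\frac{124}{35} + \frac{1}{2} \left(-1\right) \left(-7\right)\right)^{2} = \left(\frac{124}{35} + \frac{7}{2}\right)^{2} = \left(\frac{493}{70}\right)^{2} = \frac{243049}{4900}$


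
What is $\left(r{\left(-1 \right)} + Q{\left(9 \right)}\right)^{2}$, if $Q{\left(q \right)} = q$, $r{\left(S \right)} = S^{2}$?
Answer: $100$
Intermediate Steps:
$\left(r{\left(-1 \right)} + Q{\left(9 \right)}\right)^{2} = \left(\left(-1\right)^{2} + 9\right)^{2} = \left(1 + 9\right)^{2} = 10^{2} = 100$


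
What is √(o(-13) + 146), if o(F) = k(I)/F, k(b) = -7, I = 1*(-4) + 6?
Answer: √24765/13 ≈ 12.105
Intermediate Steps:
I = 2 (I = -4 + 6 = 2)
o(F) = -7/F
√(o(-13) + 146) = √(-7/(-13) + 146) = √(-7*(-1/13) + 146) = √(7/13 + 146) = √(1905/13) = √24765/13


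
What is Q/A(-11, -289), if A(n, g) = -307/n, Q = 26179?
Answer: 287969/307 ≈ 938.01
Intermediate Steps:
Q/A(-11, -289) = 26179/((-307/(-11))) = 26179/((-307*(-1/11))) = 26179/(307/11) = 26179*(11/307) = 287969/307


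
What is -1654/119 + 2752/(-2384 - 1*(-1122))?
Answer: -1207418/75089 ≈ -16.080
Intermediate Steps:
-1654/119 + 2752/(-2384 - 1*(-1122)) = -1654*1/119 + 2752/(-2384 + 1122) = -1654/119 + 2752/(-1262) = -1654/119 + 2752*(-1/1262) = -1654/119 - 1376/631 = -1207418/75089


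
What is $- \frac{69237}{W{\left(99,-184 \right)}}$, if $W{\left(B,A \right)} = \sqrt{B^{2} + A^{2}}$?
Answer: $- \frac{69237 \sqrt{43657}}{43657} \approx -331.37$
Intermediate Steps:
$W{\left(B,A \right)} = \sqrt{A^{2} + B^{2}}$
$- \frac{69237}{W{\left(99,-184 \right)}} = - \frac{69237}{\sqrt{\left(-184\right)^{2} + 99^{2}}} = - \frac{69237}{\sqrt{33856 + 9801}} = - \frac{69237}{\sqrt{43657}} = - 69237 \frac{\sqrt{43657}}{43657} = - \frac{69237 \sqrt{43657}}{43657}$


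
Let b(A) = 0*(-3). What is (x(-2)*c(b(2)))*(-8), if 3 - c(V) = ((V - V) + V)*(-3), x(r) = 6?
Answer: -144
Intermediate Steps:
b(A) = 0
c(V) = 3 + 3*V (c(V) = 3 - ((V - V) + V)*(-3) = 3 - (0 + V)*(-3) = 3 - V*(-3) = 3 - (-3)*V = 3 + 3*V)
(x(-2)*c(b(2)))*(-8) = (6*(3 + 3*0))*(-8) = (6*(3 + 0))*(-8) = (6*3)*(-8) = 18*(-8) = -144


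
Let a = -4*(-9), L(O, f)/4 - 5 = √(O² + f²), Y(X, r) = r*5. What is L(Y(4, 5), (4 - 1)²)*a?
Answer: 720 + 144*√706 ≈ 4546.2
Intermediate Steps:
Y(X, r) = 5*r
L(O, f) = 20 + 4*√(O² + f²)
a = 36
L(Y(4, 5), (4 - 1)²)*a = (20 + 4*√((5*5)² + ((4 - 1)²)²))*36 = (20 + 4*√(25² + (3²)²))*36 = (20 + 4*√(625 + 9²))*36 = (20 + 4*√(625 + 81))*36 = (20 + 4*√706)*36 = 720 + 144*√706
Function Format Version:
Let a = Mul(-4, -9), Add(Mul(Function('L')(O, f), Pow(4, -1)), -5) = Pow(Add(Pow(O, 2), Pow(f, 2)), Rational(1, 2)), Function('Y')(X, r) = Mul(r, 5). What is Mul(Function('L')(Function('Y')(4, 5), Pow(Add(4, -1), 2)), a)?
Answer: Add(720, Mul(144, Pow(706, Rational(1, 2)))) ≈ 4546.2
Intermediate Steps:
Function('Y')(X, r) = Mul(5, r)
Function('L')(O, f) = Add(20, Mul(4, Pow(Add(Pow(O, 2), Pow(f, 2)), Rational(1, 2))))
a = 36
Mul(Function('L')(Function('Y')(4, 5), Pow(Add(4, -1), 2)), a) = Mul(Add(20, Mul(4, Pow(Add(Pow(Mul(5, 5), 2), Pow(Pow(Add(4, -1), 2), 2)), Rational(1, 2)))), 36) = Mul(Add(20, Mul(4, Pow(Add(Pow(25, 2), Pow(Pow(3, 2), 2)), Rational(1, 2)))), 36) = Mul(Add(20, Mul(4, Pow(Add(625, Pow(9, 2)), Rational(1, 2)))), 36) = Mul(Add(20, Mul(4, Pow(Add(625, 81), Rational(1, 2)))), 36) = Mul(Add(20, Mul(4, Pow(706, Rational(1, 2)))), 36) = Add(720, Mul(144, Pow(706, Rational(1, 2))))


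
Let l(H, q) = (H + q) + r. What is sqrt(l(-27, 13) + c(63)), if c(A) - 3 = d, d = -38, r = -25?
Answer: I*sqrt(74) ≈ 8.6023*I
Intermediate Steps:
l(H, q) = -25 + H + q (l(H, q) = (H + q) - 25 = -25 + H + q)
c(A) = -35 (c(A) = 3 - 38 = -35)
sqrt(l(-27, 13) + c(63)) = sqrt((-25 - 27 + 13) - 35) = sqrt(-39 - 35) = sqrt(-74) = I*sqrt(74)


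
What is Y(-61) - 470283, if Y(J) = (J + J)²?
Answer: -455399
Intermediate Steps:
Y(J) = 4*J² (Y(J) = (2*J)² = 4*J²)
Y(-61) - 470283 = 4*(-61)² - 470283 = 4*3721 - 470283 = 14884 - 470283 = -455399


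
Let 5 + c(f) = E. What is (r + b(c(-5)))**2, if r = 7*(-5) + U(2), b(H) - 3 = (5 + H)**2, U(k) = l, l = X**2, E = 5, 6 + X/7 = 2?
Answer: 603729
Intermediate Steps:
X = -28 (X = -42 + 7*2 = -42 + 14 = -28)
l = 784 (l = (-28)**2 = 784)
c(f) = 0 (c(f) = -5 + 5 = 0)
U(k) = 784
b(H) = 3 + (5 + H)**2
r = 749 (r = 7*(-5) + 784 = -35 + 784 = 749)
(r + b(c(-5)))**2 = (749 + (3 + (5 + 0)**2))**2 = (749 + (3 + 5**2))**2 = (749 + (3 + 25))**2 = (749 + 28)**2 = 777**2 = 603729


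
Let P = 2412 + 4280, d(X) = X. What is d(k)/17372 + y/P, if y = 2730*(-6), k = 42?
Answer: -5076291/2075954 ≈ -2.4453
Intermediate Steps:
y = -16380
P = 6692
d(k)/17372 + y/P = 42/17372 - 16380/6692 = 42*(1/17372) - 16380*1/6692 = 21/8686 - 585/239 = -5076291/2075954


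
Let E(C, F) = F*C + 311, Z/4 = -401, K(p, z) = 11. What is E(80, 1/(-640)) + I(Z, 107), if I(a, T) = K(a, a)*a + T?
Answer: -137809/8 ≈ -17226.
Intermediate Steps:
Z = -1604 (Z = 4*(-401) = -1604)
I(a, T) = T + 11*a (I(a, T) = 11*a + T = T + 11*a)
E(C, F) = 311 + C*F (E(C, F) = C*F + 311 = 311 + C*F)
E(80, 1/(-640)) + I(Z, 107) = (311 + 80/(-640)) + (107 + 11*(-1604)) = (311 + 80*(-1/640)) + (107 - 17644) = (311 - ⅛) - 17537 = 2487/8 - 17537 = -137809/8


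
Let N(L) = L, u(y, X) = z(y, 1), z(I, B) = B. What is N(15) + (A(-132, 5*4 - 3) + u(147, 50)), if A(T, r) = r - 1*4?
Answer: 29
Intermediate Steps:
u(y, X) = 1
A(T, r) = -4 + r (A(T, r) = r - 4 = -4 + r)
N(15) + (A(-132, 5*4 - 3) + u(147, 50)) = 15 + ((-4 + (5*4 - 3)) + 1) = 15 + ((-4 + (20 - 3)) + 1) = 15 + ((-4 + 17) + 1) = 15 + (13 + 1) = 15 + 14 = 29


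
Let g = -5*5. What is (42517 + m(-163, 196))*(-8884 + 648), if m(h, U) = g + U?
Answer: -351578368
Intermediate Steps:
g = -25
m(h, U) = -25 + U
(42517 + m(-163, 196))*(-8884 + 648) = (42517 + (-25 + 196))*(-8884 + 648) = (42517 + 171)*(-8236) = 42688*(-8236) = -351578368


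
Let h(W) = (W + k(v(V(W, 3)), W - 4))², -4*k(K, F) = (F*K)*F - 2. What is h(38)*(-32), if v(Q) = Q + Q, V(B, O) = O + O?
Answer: -376367048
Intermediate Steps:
V(B, O) = 2*O
v(Q) = 2*Q
k(K, F) = ½ - K*F²/4 (k(K, F) = -((F*K)*F - 2)/4 = -(K*F² - 2)/4 = -(-2 + K*F²)/4 = ½ - K*F²/4)
h(W) = (½ + W - 3*(-4 + W)²)² (h(W) = (W + (½ - 2*(2*3)*(W - 4)²/4))² = (W + (½ - 2*6*(-4 + W)²/4))² = (W + (½ - ¼*12*(-4 + W)²))² = (W + (½ - 3*(-4 + W)²))² = (½ + W - 3*(-4 + W)²)²)
h(38)*(-32) = ((1 - 6*(-4 + 38)² + 2*38)²/4)*(-32) = ((1 - 6*34² + 76)²/4)*(-32) = ((1 - 6*1156 + 76)²/4)*(-32) = ((1 - 6936 + 76)²/4)*(-32) = ((¼)*(-6859)²)*(-32) = ((¼)*47045881)*(-32) = (47045881/4)*(-32) = -376367048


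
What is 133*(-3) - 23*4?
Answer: -491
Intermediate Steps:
133*(-3) - 23*4 = -399 - 92 = -491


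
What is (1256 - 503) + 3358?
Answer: 4111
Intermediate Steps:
(1256 - 503) + 3358 = 753 + 3358 = 4111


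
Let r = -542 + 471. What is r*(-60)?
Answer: 4260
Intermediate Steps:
r = -71
r*(-60) = -71*(-60) = 4260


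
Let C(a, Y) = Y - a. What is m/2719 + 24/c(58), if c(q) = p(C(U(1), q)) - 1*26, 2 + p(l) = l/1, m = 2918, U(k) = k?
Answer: 149878/78851 ≈ 1.9008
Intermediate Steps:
p(l) = -2 + l (p(l) = -2 + l/1 = -2 + l*1 = -2 + l)
c(q) = -29 + q (c(q) = (-2 + (q - 1*1)) - 1*26 = (-2 + (q - 1)) - 26 = (-2 + (-1 + q)) - 26 = (-3 + q) - 26 = -29 + q)
m/2719 + 24/c(58) = 2918/2719 + 24/(-29 + 58) = 2918*(1/2719) + 24/29 = 2918/2719 + 24*(1/29) = 2918/2719 + 24/29 = 149878/78851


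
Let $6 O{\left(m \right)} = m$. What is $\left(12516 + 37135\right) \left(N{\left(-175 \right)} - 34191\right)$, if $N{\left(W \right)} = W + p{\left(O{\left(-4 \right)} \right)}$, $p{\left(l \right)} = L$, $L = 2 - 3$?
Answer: $-1706355917$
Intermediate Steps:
$O{\left(m \right)} = \frac{m}{6}$
$L = -1$ ($L = 2 - 3 = -1$)
$p{\left(l \right)} = -1$
$N{\left(W \right)} = -1 + W$ ($N{\left(W \right)} = W - 1 = -1 + W$)
$\left(12516 + 37135\right) \left(N{\left(-175 \right)} - 34191\right) = \left(12516 + 37135\right) \left(\left(-1 - 175\right) - 34191\right) = 49651 \left(-176 - 34191\right) = 49651 \left(-34367\right) = -1706355917$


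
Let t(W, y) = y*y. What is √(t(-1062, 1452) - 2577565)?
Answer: I*√469261 ≈ 685.03*I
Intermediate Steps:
t(W, y) = y²
√(t(-1062, 1452) - 2577565) = √(1452² - 2577565) = √(2108304 - 2577565) = √(-469261) = I*√469261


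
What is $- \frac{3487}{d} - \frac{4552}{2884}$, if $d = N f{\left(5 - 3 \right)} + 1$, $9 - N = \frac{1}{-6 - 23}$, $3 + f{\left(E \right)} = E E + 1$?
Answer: $- \frac{10505571}{56959} \approx -184.44$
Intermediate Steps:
$f{\left(E \right)} = -2 + E^{2}$ ($f{\left(E \right)} = -3 + \left(E E + 1\right) = -3 + \left(E^{2} + 1\right) = -3 + \left(1 + E^{2}\right) = -2 + E^{2}$)
$N = \frac{262}{29}$ ($N = 9 - \frac{1}{-6 - 23} = 9 - \frac{1}{-29} = 9 - - \frac{1}{29} = 9 + \frac{1}{29} = \frac{262}{29} \approx 9.0345$)
$d = \frac{553}{29}$ ($d = \frac{262 \left(-2 + \left(5 - 3\right)^{2}\right)}{29} + 1 = \frac{262 \left(-2 + 2^{2}\right)}{29} + 1 = \frac{262 \left(-2 + 4\right)}{29} + 1 = \frac{262}{29} \cdot 2 + 1 = \frac{524}{29} + 1 = \frac{553}{29} \approx 19.069$)
$- \frac{3487}{d} - \frac{4552}{2884} = - \frac{3487}{\frac{553}{29}} - \frac{4552}{2884} = \left(-3487\right) \frac{29}{553} - \frac{1138}{721} = - \frac{101123}{553} - \frac{1138}{721} = - \frac{10505571}{56959}$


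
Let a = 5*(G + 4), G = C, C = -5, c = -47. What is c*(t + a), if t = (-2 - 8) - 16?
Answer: 1457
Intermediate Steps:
G = -5
t = -26 (t = -10 - 16 = -26)
a = -5 (a = 5*(-5 + 4) = 5*(-1) = -5)
c*(t + a) = -47*(-26 - 5) = -47*(-31) = 1457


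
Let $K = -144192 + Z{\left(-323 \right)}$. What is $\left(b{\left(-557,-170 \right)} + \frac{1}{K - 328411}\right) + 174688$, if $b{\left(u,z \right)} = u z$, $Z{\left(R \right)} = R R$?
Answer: $\frac{99204913571}{368274} \approx 2.6938 \cdot 10^{5}$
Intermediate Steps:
$Z{\left(R \right)} = R^{2}$
$K = -39863$ ($K = -144192 + \left(-323\right)^{2} = -144192 + 104329 = -39863$)
$\left(b{\left(-557,-170 \right)} + \frac{1}{K - 328411}\right) + 174688 = \left(\left(-557\right) \left(-170\right) + \frac{1}{-39863 - 328411}\right) + 174688 = \left(94690 + \frac{1}{-368274}\right) + 174688 = \left(94690 - \frac{1}{368274}\right) + 174688 = \frac{34871865059}{368274} + 174688 = \frac{99204913571}{368274}$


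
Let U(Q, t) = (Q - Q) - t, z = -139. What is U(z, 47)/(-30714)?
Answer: 47/30714 ≈ 0.0015302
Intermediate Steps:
U(Q, t) = -t (U(Q, t) = 0 - t = -t)
U(z, 47)/(-30714) = -1*47/(-30714) = -47*(-1/30714) = 47/30714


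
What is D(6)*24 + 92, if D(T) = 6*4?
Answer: 668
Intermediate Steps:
D(T) = 24
D(6)*24 + 92 = 24*24 + 92 = 576 + 92 = 668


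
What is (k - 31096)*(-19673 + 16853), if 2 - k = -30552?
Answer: 1528440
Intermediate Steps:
k = 30554 (k = 2 - 1*(-30552) = 2 + 30552 = 30554)
(k - 31096)*(-19673 + 16853) = (30554 - 31096)*(-19673 + 16853) = -542*(-2820) = 1528440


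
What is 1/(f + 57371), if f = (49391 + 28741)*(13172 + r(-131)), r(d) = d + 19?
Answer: 1/1020461291 ≈ 9.7995e-10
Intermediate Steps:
r(d) = 19 + d
f = 1020403920 (f = (49391 + 28741)*(13172 + (19 - 131)) = 78132*(13172 - 112) = 78132*13060 = 1020403920)
1/(f + 57371) = 1/(1020403920 + 57371) = 1/1020461291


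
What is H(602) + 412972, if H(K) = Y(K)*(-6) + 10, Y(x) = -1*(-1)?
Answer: 412976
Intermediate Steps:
Y(x) = 1
H(K) = 4 (H(K) = 1*(-6) + 10 = -6 + 10 = 4)
H(602) + 412972 = 4 + 412972 = 412976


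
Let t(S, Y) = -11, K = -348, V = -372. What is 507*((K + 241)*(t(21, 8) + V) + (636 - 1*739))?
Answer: 20725146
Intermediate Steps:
507*((K + 241)*(t(21, 8) + V) + (636 - 1*739)) = 507*((-348 + 241)*(-11 - 372) + (636 - 1*739)) = 507*(-107*(-383) + (636 - 739)) = 507*(40981 - 103) = 507*40878 = 20725146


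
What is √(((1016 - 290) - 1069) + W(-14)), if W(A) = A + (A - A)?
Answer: I*√357 ≈ 18.894*I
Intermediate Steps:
W(A) = A (W(A) = A + 0 = A)
√(((1016 - 290) - 1069) + W(-14)) = √(((1016 - 290) - 1069) - 14) = √((726 - 1069) - 14) = √(-343 - 14) = √(-357) = I*√357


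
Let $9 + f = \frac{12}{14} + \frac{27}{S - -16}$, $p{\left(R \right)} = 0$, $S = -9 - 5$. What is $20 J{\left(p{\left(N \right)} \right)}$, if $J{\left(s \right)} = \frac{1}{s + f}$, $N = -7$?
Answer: $\frac{56}{15} \approx 3.7333$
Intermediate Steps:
$S = -14$ ($S = -9 - 5 = -14$)
$f = \frac{75}{14}$ ($f = -9 + \left(\frac{12}{14} + \frac{27}{-14 - -16}\right) = -9 + \left(12 \cdot \frac{1}{14} + \frac{27}{-14 + 16}\right) = -9 + \left(\frac{6}{7} + \frac{27}{2}\right) = -9 + \frac{201}{14} = \frac{75}{14} \approx 5.3571$)
$J{\left(s \right)} = \frac{1}{\frac{75}{14} + s}$ ($J{\left(s \right)} = \frac{1}{s + \frac{75}{14}} = \frac{1}{\frac{75}{14} + s}$)
$20 J{\left(p{\left(N \right)} \right)} = 20 \frac{14}{75 + 14 \cdot 0} = 20 \frac{14}{75 + 0} = 20 \cdot \frac{14}{75} = \frac{56}{15}$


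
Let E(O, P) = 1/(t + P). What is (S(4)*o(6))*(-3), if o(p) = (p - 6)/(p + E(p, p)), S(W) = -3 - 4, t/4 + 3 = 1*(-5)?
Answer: 0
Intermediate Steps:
t = -32 (t = -12 + 4*(1*(-5)) = -12 + 4*(-5) = -12 - 20 = -32)
E(O, P) = 1/(-32 + P)
S(W) = -7
o(p) = (-6 + p)/(p + 1/(-32 + p)) (o(p) = (p - 6)/(p + 1/(-32 + p)) = (-6 + p)/(p + 1/(-32 + p)))
(S(4)*o(6))*(-3) = -7*(-32 + 6)*(-6 + 6)/(1 + 6*(-32 + 6))*(-3) = -7*(-26)*0/(1 + 6*(-26))*(-3) = -7*(-26)*0/(1 - 156)*(-3) = -7*(-26)*0/(-155)*(-3) = -(-7)*(-26)*0/155*(-3) = -7*0*(-3) = 0*(-3) = 0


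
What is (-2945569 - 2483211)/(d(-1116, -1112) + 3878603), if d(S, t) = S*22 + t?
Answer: -5428780/3852939 ≈ -1.4090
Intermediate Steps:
d(S, t) = t + 22*S (d(S, t) = 22*S + t = t + 22*S)
(-2945569 - 2483211)/(d(-1116, -1112) + 3878603) = (-2945569 - 2483211)/((-1112 + 22*(-1116)) + 3878603) = -5428780/((-1112 - 24552) + 3878603) = -5428780/(-25664 + 3878603) = -5428780/3852939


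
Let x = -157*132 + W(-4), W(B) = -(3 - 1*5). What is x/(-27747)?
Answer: 20722/27747 ≈ 0.74682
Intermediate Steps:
W(B) = 2 (W(B) = -(3 - 5) = -1*(-2) = 2)
x = -20722 (x = -157*132 + 2 = -20724 + 2 = -20722)
x/(-27747) = -20722/(-27747) = -20722*(-1/27747) = 20722/27747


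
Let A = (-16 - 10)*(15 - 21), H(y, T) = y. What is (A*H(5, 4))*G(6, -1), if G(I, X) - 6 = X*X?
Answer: 5460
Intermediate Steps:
G(I, X) = 6 + X² (G(I, X) = 6 + X*X = 6 + X²)
A = 156 (A = -26*(-6) = 156)
(A*H(5, 4))*G(6, -1) = (156*5)*(6 + (-1)²) = 780*(6 + 1) = 780*7 = 5460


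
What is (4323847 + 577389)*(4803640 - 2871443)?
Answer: 9470153495492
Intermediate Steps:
(4323847 + 577389)*(4803640 - 2871443) = 4901236*1932197 = 9470153495492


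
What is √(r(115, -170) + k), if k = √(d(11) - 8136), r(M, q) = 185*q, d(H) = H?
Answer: 5*√(-1258 + I*√13) ≈ 0.25414 + 177.34*I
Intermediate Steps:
k = 25*I*√13 (k = √(11 - 8136) = √(-8125) = 25*I*√13 ≈ 90.139*I)
√(r(115, -170) + k) = √(185*(-170) + 25*I*√13) = √(-31450 + 25*I*√13)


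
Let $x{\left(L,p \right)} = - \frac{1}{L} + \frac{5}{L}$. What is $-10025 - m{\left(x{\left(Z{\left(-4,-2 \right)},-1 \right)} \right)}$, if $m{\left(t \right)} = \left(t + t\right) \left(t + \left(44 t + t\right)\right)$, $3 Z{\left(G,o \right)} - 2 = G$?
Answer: $-13337$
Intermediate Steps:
$Z{\left(G,o \right)} = \frac{2}{3} + \frac{G}{3}$
$x{\left(L,p \right)} = \frac{4}{L}$
$m{\left(t \right)} = 92 t^{2}$ ($m{\left(t \right)} = 2 t \left(t + 45 t\right) = 2 t 46 t = 92 t^{2}$)
$-10025 - m{\left(x{\left(Z{\left(-4,-2 \right)},-1 \right)} \right)} = -10025 - 92 \left(\frac{4}{\frac{2}{3} + \frac{1}{3} \left(-4\right)}\right)^{2} = -10025 - 92 \left(\frac{4}{\frac{2}{3} - \frac{4}{3}}\right)^{2} = -10025 - 92 \left(\frac{4}{- \frac{2}{3}}\right)^{2} = -10025 - 92 \left(4 \left(- \frac{3}{2}\right)\right)^{2} = -10025 - 92 \left(-6\right)^{2} = -10025 - 92 \cdot 36 = -10025 - 3312 = -13337$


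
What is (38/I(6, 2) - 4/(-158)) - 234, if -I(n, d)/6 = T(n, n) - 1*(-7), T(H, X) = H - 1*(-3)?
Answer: -888733/3792 ≈ -234.37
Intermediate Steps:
T(H, X) = 3 + H (T(H, X) = H + 3 = 3 + H)
I(n, d) = -60 - 6*n (I(n, d) = -6*((3 + n) - 1*(-7)) = -6*((3 + n) + 7) = -6*(10 + n) = -60 - 6*n)
(38/I(6, 2) - 4/(-158)) - 234 = (38/(-60 - 6*6) - 4/(-158)) - 234 = (38/(-60 - 36) - 4*(-1/158)) - 234 = (38/(-96) + 2/79) - 234 = (38*(-1/96) + 2/79) - 234 = (-19/48 + 2/79) - 234 = -1405/3792 - 234 = -888733/3792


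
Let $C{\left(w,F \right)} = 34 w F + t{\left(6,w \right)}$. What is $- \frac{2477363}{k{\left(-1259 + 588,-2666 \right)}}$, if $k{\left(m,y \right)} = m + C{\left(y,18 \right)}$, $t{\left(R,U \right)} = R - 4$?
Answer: $\frac{2477363}{1632261} \approx 1.5177$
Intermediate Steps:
$t{\left(R,U \right)} = -4 + R$
$C{\left(w,F \right)} = 2 + 34 F w$ ($C{\left(w,F \right)} = 34 w F + \left(-4 + 6\right) = 34 F w + 2 = 2 + 34 F w$)
$k{\left(m,y \right)} = 2 + m + 612 y$ ($k{\left(m,y \right)} = m + \left(2 + 34 \cdot 18 y\right) = m + \left(2 + 612 y\right) = 2 + m + 612 y$)
$- \frac{2477363}{k{\left(-1259 + 588,-2666 \right)}} = - \frac{2477363}{2 + \left(-1259 + 588\right) + 612 \left(-2666\right)} = - \frac{2477363}{2 - 671 - 1631592} = - \frac{2477363}{-1632261} = \left(-2477363\right) \left(- \frac{1}{1632261}\right) = \frac{2477363}{1632261}$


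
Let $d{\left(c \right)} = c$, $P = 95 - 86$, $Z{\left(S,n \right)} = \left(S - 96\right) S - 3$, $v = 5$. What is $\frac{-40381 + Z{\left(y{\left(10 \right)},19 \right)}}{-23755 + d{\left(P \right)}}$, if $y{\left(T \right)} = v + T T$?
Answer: $\frac{39439}{23746} \approx 1.6609$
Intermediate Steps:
$y{\left(T \right)} = 5 + T^{2}$ ($y{\left(T \right)} = 5 + T T = 5 + T^{2}$)
$Z{\left(S,n \right)} = -3 + S \left(-96 + S\right)$ ($Z{\left(S,n \right)} = \left(-96 + S\right) S - 3 = S \left(-96 + S\right) - 3 = -3 + S \left(-96 + S\right)$)
$P = 9$ ($P = 95 - 86 = 9$)
$\frac{-40381 + Z{\left(y{\left(10 \right)},19 \right)}}{-23755 + d{\left(P \right)}} = \frac{-40381 - \left(3 - \left(5 + 10^{2}\right)^{2} + 96 \left(5 + 10^{2}\right)\right)}{-23755 + 9} = \frac{-40381 - \left(3 - \left(5 + 100\right)^{2} + 96 \left(5 + 100\right)\right)}{-23746} = \left(-40381 - \left(10083 - 11025\right)\right) \left(- \frac{1}{23746}\right) = \left(-40381 - -942\right) \left(- \frac{1}{23746}\right) = \left(-40381 + 942\right) \left(- \frac{1}{23746}\right) = \left(-39439\right) \left(- \frac{1}{23746}\right) = \frac{39439}{23746}$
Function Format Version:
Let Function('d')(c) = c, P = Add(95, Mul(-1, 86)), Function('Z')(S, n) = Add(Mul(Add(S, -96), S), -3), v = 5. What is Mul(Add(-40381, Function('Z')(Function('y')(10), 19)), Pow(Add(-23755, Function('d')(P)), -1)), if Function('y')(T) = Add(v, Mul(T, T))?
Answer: Rational(39439, 23746) ≈ 1.6609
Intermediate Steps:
Function('y')(T) = Add(5, Pow(T, 2)) (Function('y')(T) = Add(5, Mul(T, T)) = Add(5, Pow(T, 2)))
Function('Z')(S, n) = Add(-3, Mul(S, Add(-96, S))) (Function('Z')(S, n) = Add(Mul(Add(-96, S), S), -3) = Add(Mul(S, Add(-96, S)), -3) = Add(-3, Mul(S, Add(-96, S))))
P = 9 (P = Add(95, -86) = 9)
Mul(Add(-40381, Function('Z')(Function('y')(10), 19)), Pow(Add(-23755, Function('d')(P)), -1)) = Mul(Add(-40381, Add(-3, Pow(Add(5, Pow(10, 2)), 2), Mul(-96, Add(5, Pow(10, 2))))), Pow(Add(-23755, 9), -1)) = Mul(Add(-40381, Add(-3, Pow(Add(5, 100), 2), Mul(-96, Add(5, 100)))), Pow(-23746, -1)) = Mul(Add(-40381, Add(-3, Pow(105, 2), Mul(-96, 105))), Rational(-1, 23746)) = Mul(Add(-40381, Add(-3, 11025, -10080)), Rational(-1, 23746)) = Mul(Add(-40381, 942), Rational(-1, 23746)) = Mul(-39439, Rational(-1, 23746)) = Rational(39439, 23746)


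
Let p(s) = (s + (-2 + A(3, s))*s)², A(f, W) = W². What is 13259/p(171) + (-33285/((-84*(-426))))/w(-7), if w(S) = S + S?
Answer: 825534048309223/12425198800795200 ≈ 0.066440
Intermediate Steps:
w(S) = 2*S
p(s) = (s + s*(-2 + s²))² (p(s) = (s + (-2 + s²)*s)² = (s + s*(-2 + s²))²)
13259/p(171) + (-33285/((-84*(-426))))/w(-7) = 13259/((171²*(-1 + 171²)²)) + (-33285/((-84*(-426))))/((2*(-7))) = 13259/((29241*(-1 + 29241)²)) - 33285/35784/(-14) = 13259/((29241*29240²)) - 33285*1/35784*(-1/14) = 13259/((29241*854977600)) - 1585/1704*(-1/14) = 13259/25000400001600 + 1585/23856 = 825534048309223/12425198800795200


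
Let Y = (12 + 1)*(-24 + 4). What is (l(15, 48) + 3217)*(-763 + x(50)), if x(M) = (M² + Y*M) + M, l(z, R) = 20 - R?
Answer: -35758257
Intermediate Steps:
Y = -260 (Y = 13*(-20) = -260)
x(M) = M² - 259*M (x(M) = (M² - 260*M) + M = M² - 259*M)
(l(15, 48) + 3217)*(-763 + x(50)) = ((20 - 1*48) + 3217)*(-763 + 50*(-259 + 50)) = ((20 - 48) + 3217)*(-763 + 50*(-209)) = (-28 + 3217)*(-763 - 10450) = 3189*(-11213) = -35758257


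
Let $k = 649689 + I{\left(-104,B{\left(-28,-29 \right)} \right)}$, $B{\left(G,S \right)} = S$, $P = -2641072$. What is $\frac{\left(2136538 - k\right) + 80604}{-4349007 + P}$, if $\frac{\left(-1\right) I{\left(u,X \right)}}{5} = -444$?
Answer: $- \frac{1565233}{6990079} \approx -0.22392$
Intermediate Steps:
$I{\left(u,X \right)} = 2220$ ($I{\left(u,X \right)} = \left(-5\right) \left(-444\right) = 2220$)
$k = 651909$ ($k = 649689 + 2220 = 651909$)
$\frac{\left(2136538 - k\right) + 80604}{-4349007 + P} = \frac{\left(2136538 - 651909\right) + 80604}{-4349007 - 2641072} = \frac{\left(2136538 - 651909\right) + 80604}{-6990079} = \left(1484629 + 80604\right) \left(- \frac{1}{6990079}\right) = 1565233 \left(- \frac{1}{6990079}\right) = - \frac{1565233}{6990079}$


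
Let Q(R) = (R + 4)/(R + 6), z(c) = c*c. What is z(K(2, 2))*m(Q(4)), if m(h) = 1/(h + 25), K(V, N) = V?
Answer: 20/129 ≈ 0.15504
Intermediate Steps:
z(c) = c**2
Q(R) = (4 + R)/(6 + R)
m(h) = 1/(25 + h)
z(K(2, 2))*m(Q(4)) = 2**2/(25 + (4 + 4)/(6 + 4)) = 4/(25 + 8/10) = 4/(25 + (1/10)*8) = 4/(25 + 4/5) = 4/(129/5) = 4*(5/129) = 20/129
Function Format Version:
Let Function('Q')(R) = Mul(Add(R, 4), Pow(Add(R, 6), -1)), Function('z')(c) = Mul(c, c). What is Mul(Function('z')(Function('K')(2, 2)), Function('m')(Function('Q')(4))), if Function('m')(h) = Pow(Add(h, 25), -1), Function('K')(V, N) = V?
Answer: Rational(20, 129) ≈ 0.15504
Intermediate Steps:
Function('z')(c) = Pow(c, 2)
Function('Q')(R) = Mul(Pow(Add(6, R), -1), Add(4, R)) (Function('Q')(R) = Mul(Add(4, R), Pow(Add(6, R), -1)) = Mul(Pow(Add(6, R), -1), Add(4, R)))
Function('m')(h) = Pow(Add(25, h), -1)
Mul(Function('z')(Function('K')(2, 2)), Function('m')(Function('Q')(4))) = Mul(Pow(2, 2), Pow(Add(25, Mul(Pow(Add(6, 4), -1), Add(4, 4))), -1)) = Mul(4, Pow(Add(25, Mul(Pow(10, -1), 8)), -1)) = Mul(4, Pow(Add(25, Mul(Rational(1, 10), 8)), -1)) = Mul(4, Pow(Add(25, Rational(4, 5)), -1)) = Mul(4, Pow(Rational(129, 5), -1)) = Mul(4, Rational(5, 129)) = Rational(20, 129)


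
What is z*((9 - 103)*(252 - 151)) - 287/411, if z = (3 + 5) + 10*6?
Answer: -265338599/411 ≈ -6.4559e+5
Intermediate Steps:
z = 68 (z = 8 + 60 = 68)
z*((9 - 103)*(252 - 151)) - 287/411 = 68*((9 - 103)*(252 - 151)) - 287/411 = 68*(-94*101) - 287*1/411 = 68*(-9494) - 287/411 = -645592 - 287/411 = -265338599/411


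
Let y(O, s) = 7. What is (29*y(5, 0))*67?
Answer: 13601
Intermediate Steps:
(29*y(5, 0))*67 = (29*7)*67 = 203*67 = 13601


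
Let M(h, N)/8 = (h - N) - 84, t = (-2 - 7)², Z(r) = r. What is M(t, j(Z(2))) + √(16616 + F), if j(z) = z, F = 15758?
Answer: -40 + √32374 ≈ 139.93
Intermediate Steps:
t = 81 (t = (-9)² = 81)
M(h, N) = -672 - 8*N + 8*h (M(h, N) = 8*((h - N) - 84) = 8*(-84 + h - N) = -672 - 8*N + 8*h)
M(t, j(Z(2))) + √(16616 + F) = (-672 - 8*2 + 8*81) + √(16616 + 15758) = (-672 - 16 + 648) + √32374 = -40 + √32374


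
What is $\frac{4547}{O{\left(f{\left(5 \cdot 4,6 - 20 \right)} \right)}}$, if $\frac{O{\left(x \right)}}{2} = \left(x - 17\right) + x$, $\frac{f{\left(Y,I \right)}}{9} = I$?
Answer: $- \frac{4547}{538} \approx -8.4517$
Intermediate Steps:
$f{\left(Y,I \right)} = 9 I$
$O{\left(x \right)} = -34 + 4 x$ ($O{\left(x \right)} = 2 \left(\left(x - 17\right) + x\right) = 2 \left(\left(-17 + x\right) + x\right) = 2 \left(-17 + 2 x\right) = -34 + 4 x$)
$\frac{4547}{O{\left(f{\left(5 \cdot 4,6 - 20 \right)} \right)}} = \frac{4547}{-34 + 4 \cdot 9 \left(6 - 20\right)} = \frac{4547}{-34 + 4 \cdot 9 \left(-14\right)} = \frac{4547}{-34 + 4 \left(-126\right)} = \frac{4547}{-34 - 504} = \frac{4547}{-538} = 4547 \left(- \frac{1}{538}\right) = - \frac{4547}{538}$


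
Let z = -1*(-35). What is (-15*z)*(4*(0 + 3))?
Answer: -6300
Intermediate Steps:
z = 35
(-15*z)*(4*(0 + 3)) = (-15*35)*(4*(0 + 3)) = -2100*3 = -525*12 = -6300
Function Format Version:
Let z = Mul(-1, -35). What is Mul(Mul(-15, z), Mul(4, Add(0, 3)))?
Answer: -6300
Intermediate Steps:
z = 35
Mul(Mul(-15, z), Mul(4, Add(0, 3))) = Mul(Mul(-15, 35), Mul(4, Add(0, 3))) = Mul(-525, Mul(4, 3)) = Mul(-525, 12) = -6300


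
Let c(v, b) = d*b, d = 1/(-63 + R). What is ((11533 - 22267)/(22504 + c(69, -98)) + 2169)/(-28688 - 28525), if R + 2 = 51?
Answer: -16271875/429307281 ≈ -0.037903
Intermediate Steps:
R = 49 (R = -2 + 51 = 49)
d = -1/14 (d = 1/(-63 + 49) = 1/(-14) = -1/14 ≈ -0.071429)
c(v, b) = -b/14
((11533 - 22267)/(22504 + c(69, -98)) + 2169)/(-28688 - 28525) = ((11533 - 22267)/(22504 - 1/14*(-98)) + 2169)/(-28688 - 28525) = (-10734/(22504 + 7) + 2169)/(-57213) = (-10734/22511 + 2169)*(-1/57213) = (48815625/22511)*(-1/57213) = -16271875/429307281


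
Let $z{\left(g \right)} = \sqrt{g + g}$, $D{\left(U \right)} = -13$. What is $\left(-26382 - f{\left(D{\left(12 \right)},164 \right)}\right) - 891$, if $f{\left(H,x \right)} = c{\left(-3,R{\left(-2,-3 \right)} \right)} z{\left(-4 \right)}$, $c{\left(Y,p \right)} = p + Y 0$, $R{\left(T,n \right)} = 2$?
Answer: $-27273 - 4 i \sqrt{2} \approx -27273.0 - 5.6569 i$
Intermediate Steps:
$c{\left(Y,p \right)} = p$ ($c{\left(Y,p \right)} = p + 0 = p$)
$z{\left(g \right)} = \sqrt{2} \sqrt{g}$ ($z{\left(g \right)} = \sqrt{2 g} = \sqrt{2} \sqrt{g}$)
$f{\left(H,x \right)} = 4 i \sqrt{2}$ ($f{\left(H,x \right)} = 2 \sqrt{2} \sqrt{-4} = 2 \sqrt{2} \cdot 2 i = 2 \cdot 2 i \sqrt{2} = 4 i \sqrt{2}$)
$\left(-26382 - f{\left(D{\left(12 \right)},164 \right)}\right) - 891 = \left(-26382 - 4 i \sqrt{2}\right) - 891 = -27273 - 4 i \sqrt{2}$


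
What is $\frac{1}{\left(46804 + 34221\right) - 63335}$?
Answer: $\frac{1}{17690} \approx 5.6529 \cdot 10^{-5}$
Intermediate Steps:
$\frac{1}{\left(46804 + 34221\right) - 63335} = \frac{1}{81025 - 63335} = \frac{1}{17690}$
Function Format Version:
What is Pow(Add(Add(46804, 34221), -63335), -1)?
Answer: Rational(1, 17690) ≈ 5.6529e-5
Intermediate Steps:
Pow(Add(Add(46804, 34221), -63335), -1) = Pow(Add(81025, -63335), -1) = Pow(17690, -1) = Rational(1, 17690)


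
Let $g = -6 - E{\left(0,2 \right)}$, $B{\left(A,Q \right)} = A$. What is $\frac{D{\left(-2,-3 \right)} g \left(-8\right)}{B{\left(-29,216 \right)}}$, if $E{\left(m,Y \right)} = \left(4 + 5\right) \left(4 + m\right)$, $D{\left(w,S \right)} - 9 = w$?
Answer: $- \frac{2352}{29} \approx -81.103$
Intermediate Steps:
$D{\left(w,S \right)} = 9 + w$
$E{\left(m,Y \right)} = 36 + 9 m$ ($E{\left(m,Y \right)} = 9 \left(4 + m\right) = 36 + 9 m$)
$g = -42$ ($g = -6 - \left(36 + 9 \cdot 0\right) = -6 - \left(36 + 0\right) = -6 - 36 = -42$)
$\frac{D{\left(-2,-3 \right)} g \left(-8\right)}{B{\left(-29,216 \right)}} = \frac{\left(9 - 2\right) \left(-42\right) \left(-8\right)}{-29} = 7 \left(-42\right) \left(-8\right) \left(- \frac{1}{29}\right) = \left(-294\right) \left(-8\right) \left(- \frac{1}{29}\right) = 2352 \left(- \frac{1}{29}\right) = - \frac{2352}{29}$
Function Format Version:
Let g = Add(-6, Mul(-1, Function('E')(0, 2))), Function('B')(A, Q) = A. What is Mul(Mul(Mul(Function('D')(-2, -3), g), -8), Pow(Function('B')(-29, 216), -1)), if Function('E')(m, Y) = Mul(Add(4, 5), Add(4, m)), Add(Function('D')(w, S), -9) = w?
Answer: Rational(-2352, 29) ≈ -81.103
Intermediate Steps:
Function('D')(w, S) = Add(9, w)
Function('E')(m, Y) = Add(36, Mul(9, m)) (Function('E')(m, Y) = Mul(9, Add(4, m)) = Add(36, Mul(9, m)))
g = -42 (g = Add(-6, Mul(-1, Add(36, Mul(9, 0)))) = Add(-6, Mul(-1, Add(36, 0))) = Add(-6, Mul(-1, 36)) = Add(-6, -36) = -42)
Mul(Mul(Mul(Function('D')(-2, -3), g), -8), Pow(Function('B')(-29, 216), -1)) = Mul(Mul(Mul(Add(9, -2), -42), -8), Pow(-29, -1)) = Mul(Mul(Mul(7, -42), -8), Rational(-1, 29)) = Mul(Mul(-294, -8), Rational(-1, 29)) = Mul(2352, Rational(-1, 29)) = Rational(-2352, 29)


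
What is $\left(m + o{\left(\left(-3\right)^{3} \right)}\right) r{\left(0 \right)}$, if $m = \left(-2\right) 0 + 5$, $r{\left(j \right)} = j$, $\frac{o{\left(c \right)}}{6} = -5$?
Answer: $0$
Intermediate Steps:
$o{\left(c \right)} = -30$ ($o{\left(c \right)} = 6 \left(-5\right) = -30$)
$m = 5$ ($m = 0 + 5 = 5$)
$\left(m + o{\left(\left(-3\right)^{3} \right)}\right) r{\left(0 \right)} = \left(5 - 30\right) 0 = \left(-25\right) 0 = 0$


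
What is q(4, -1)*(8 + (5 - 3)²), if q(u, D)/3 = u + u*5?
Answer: 864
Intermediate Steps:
q(u, D) = 18*u (q(u, D) = 3*(u + u*5) = 3*(u + 5*u) = 3*(6*u) = 18*u)
q(4, -1)*(8 + (5 - 3)²) = (18*4)*(8 + (5 - 3)²) = 72*(8 + 2²) = 72*(8 + 4) = 72*12 = 864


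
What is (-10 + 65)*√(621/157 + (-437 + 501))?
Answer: 55*√1675033/157 ≈ 453.39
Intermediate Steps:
(-10 + 65)*√(621/157 + (-437 + 501)) = 55*√(621*(1/157) + 64) = 55*√(621/157 + 64) = 55*√(10669/157) = 55*(√1675033/157) = 55*√1675033/157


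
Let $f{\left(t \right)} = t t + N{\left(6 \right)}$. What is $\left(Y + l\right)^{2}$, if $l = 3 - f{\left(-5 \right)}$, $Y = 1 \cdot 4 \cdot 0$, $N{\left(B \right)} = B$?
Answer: $784$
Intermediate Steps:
$Y = 0$ ($Y = 4 \cdot 0 = 0$)
$f{\left(t \right)} = 6 + t^{2}$ ($f{\left(t \right)} = t t + 6 = t^{2} + 6 = 6 + t^{2}$)
$l = -28$ ($l = 3 - \left(6 + \left(-5\right)^{2}\right) = 3 - \left(6 + 25\right) = 3 - 31 = -28$)
$\left(Y + l\right)^{2} = \left(0 - 28\right)^{2} = \left(-28\right)^{2} = 784$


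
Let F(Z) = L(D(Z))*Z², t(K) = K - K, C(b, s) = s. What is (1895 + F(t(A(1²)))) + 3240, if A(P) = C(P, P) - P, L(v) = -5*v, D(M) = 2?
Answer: 5135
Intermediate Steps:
A(P) = 0 (A(P) = P - P = 0)
t(K) = 0
F(Z) = -10*Z² (F(Z) = (-5*2)*Z² = -10*Z²)
(1895 + F(t(A(1²)))) + 3240 = (1895 - 10*0²) + 3240 = (1895 - 10*0) + 3240 = (1895 + 0) + 3240 = 1895 + 3240 = 5135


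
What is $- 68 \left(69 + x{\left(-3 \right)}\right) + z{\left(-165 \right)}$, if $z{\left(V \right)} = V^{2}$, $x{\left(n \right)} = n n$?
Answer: $21921$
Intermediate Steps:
$x{\left(n \right)} = n^{2}$
$- 68 \left(69 + x{\left(-3 \right)}\right) + z{\left(-165 \right)} = - 68 \left(69 + \left(-3\right)^{2}\right) + \left(-165\right)^{2} = - 68 \left(69 + 9\right) + 27225 = \left(-68\right) 78 + 27225 = -5304 + 27225 = 21921$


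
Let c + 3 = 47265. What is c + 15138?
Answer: 62400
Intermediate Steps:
c = 47262 (c = -3 + 47265 = 47262)
c + 15138 = 47262 + 15138 = 62400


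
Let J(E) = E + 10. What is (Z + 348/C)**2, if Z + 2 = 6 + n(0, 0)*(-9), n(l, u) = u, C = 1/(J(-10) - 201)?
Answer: 4892163136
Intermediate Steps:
J(E) = 10 + E
C = -1/201 (C = 1/((10 - 10) - 201) = 1/(0 - 201) = 1/(-201) = -1/201 ≈ -0.0049751)
Z = 4 (Z = -2 + (6 + 0*(-9)) = -2 + (6 + 0) = -2 + 6 = 4)
(Z + 348/C)**2 = (4 + 348/(-1/201))**2 = (4 + 348*(-201))**2 = (4 - 69948)**2 = (-69944)**2 = 4892163136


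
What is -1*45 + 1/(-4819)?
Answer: -216856/4819 ≈ -45.000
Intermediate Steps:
-1*45 + 1/(-4819) = -45 - 1/4819 = -216856/4819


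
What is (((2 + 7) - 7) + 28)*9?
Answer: 270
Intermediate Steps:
(((2 + 7) - 7) + 28)*9 = ((9 - 7) + 28)*9 = (2 + 28)*9 = 30*9 = 270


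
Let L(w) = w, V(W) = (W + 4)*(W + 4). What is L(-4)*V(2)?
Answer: -144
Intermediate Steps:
V(W) = (4 + W)**2 (V(W) = (4 + W)*(4 + W) = (4 + W)**2)
L(-4)*V(2) = -4*(4 + 2)**2 = -4*6**2 = -4*36 = -144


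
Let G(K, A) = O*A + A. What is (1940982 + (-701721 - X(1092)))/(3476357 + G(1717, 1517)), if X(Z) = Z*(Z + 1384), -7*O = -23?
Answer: -10251717/24380009 ≈ -0.42050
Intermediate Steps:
O = 23/7 (O = -⅐*(-23) = 23/7 ≈ 3.2857)
X(Z) = Z*(1384 + Z)
G(K, A) = 30*A/7 (G(K, A) = 23*A/7 + A = 30*A/7)
(1940982 + (-701721 - X(1092)))/(3476357 + G(1717, 1517)) = (1940982 + (-701721 - 1092*(1384 + 1092)))/(3476357 + (30/7)*1517) = (1940982 + (-701721 - 1092*2476))/(3476357 + 45510/7) = (1940982 + (-701721 - 1*2703792))/(24380009/7) = (1940982 + (-701721 - 2703792))*(7/24380009) = (1940982 - 3405513)*(7/24380009) = -1464531*7/24380009 = -10251717/24380009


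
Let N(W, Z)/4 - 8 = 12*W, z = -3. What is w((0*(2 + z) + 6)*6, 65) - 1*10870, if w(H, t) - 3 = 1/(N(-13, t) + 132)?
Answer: -4998821/460 ≈ -10867.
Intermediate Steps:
N(W, Z) = 32 + 48*W (N(W, Z) = 32 + 4*(12*W) = 32 + 48*W)
w(H, t) = 1379/460 (w(H, t) = 3 + 1/((32 + 48*(-13)) + 132) = 3 + 1/((32 - 624) + 132) = 3 + 1/(-592 + 132) = 3 + 1/(-460) = 3 - 1/460 = 1379/460)
w((0*(2 + z) + 6)*6, 65) - 1*10870 = 1379/460 - 1*10870 = 1379/460 - 10870 = -4998821/460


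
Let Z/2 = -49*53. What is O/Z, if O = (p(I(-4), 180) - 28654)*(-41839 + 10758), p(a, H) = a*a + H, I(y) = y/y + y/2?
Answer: -884969313/5194 ≈ -1.7038e+5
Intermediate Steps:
I(y) = 1 + y/2 (I(y) = 1 + y*(½) = 1 + y/2)
p(a, H) = H + a² (p(a, H) = a² + H = H + a²)
O = 884969313 (O = ((180 + (1 + (½)*(-4))²) - 28654)*(-41839 + 10758) = ((180 + (1 - 2)²) - 28654)*(-31081) = ((180 + (-1)²) - 28654)*(-31081) = ((180 + 1) - 28654)*(-31081) = (181 - 28654)*(-31081) = -28473*(-31081) = 884969313)
Z = -5194 (Z = 2*(-49*53) = 2*(-2597) = -5194)
O/Z = 884969313/(-5194) = 884969313*(-1/5194) = -884969313/5194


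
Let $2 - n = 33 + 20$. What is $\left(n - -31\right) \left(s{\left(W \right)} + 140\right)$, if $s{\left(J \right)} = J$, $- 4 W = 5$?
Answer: $-2775$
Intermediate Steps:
$n = -51$ ($n = 2 - \left(33 + 20\right) = 2 - 53 = -51$)
$W = - \frac{5}{4}$ ($W = \left(- \frac{1}{4}\right) 5 = - \frac{5}{4} \approx -1.25$)
$\left(n - -31\right) \left(s{\left(W \right)} + 140\right) = \left(-51 - -31\right) \left(- \frac{5}{4} + 140\right) = \left(-51 + 31\right) \frac{555}{4} = \left(-20\right) \frac{555}{4} = -2775$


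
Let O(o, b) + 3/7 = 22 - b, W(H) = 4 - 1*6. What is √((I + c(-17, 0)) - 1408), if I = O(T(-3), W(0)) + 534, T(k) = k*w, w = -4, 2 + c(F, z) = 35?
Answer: I*√40054/7 ≈ 28.591*I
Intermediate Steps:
c(F, z) = 33 (c(F, z) = -2 + 35 = 33)
W(H) = -2 (W(H) = 4 - 6 = -2)
T(k) = -4*k (T(k) = k*(-4) = -4*k)
O(o, b) = 151/7 - b (O(o, b) = -3/7 + (22 - b) = 151/7 - b)
I = 3903/7 (I = (151/7 - 1*(-2)) + 534 = (151/7 + 2) + 534 = 165/7 + 534 = 3903/7 ≈ 557.57)
√((I + c(-17, 0)) - 1408) = √((3903/7 + 33) - 1408) = √(4134/7 - 1408) = √(-5722/7) = I*√40054/7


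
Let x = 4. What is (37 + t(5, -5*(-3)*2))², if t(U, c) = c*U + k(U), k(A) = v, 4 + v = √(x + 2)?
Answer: (183 + √6)² ≈ 34392.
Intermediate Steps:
v = -4 + √6 (v = -4 + √(4 + 2) = -4 + √6 ≈ -1.5505)
k(A) = -4 + √6
t(U, c) = -4 + √6 + U*c (t(U, c) = c*U + (-4 + √6) = U*c + (-4 + √6) = -4 + √6 + U*c)
(37 + t(5, -5*(-3)*2))² = (37 + (-4 + √6 + 5*(-5*(-3)*2)))² = (37 + (-4 + √6 + 5*(15*2)))² = (37 + (-4 + √6 + 5*30))² = (37 + (-4 + √6 + 150))² = (37 + (146 + √6))² = (183 + √6)²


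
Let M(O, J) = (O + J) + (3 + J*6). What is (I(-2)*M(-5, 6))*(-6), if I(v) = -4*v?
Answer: -1920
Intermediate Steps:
M(O, J) = 3 + O + 7*J (M(O, J) = (J + O) + (3 + 6*J) = 3 + O + 7*J)
(I(-2)*M(-5, 6))*(-6) = ((-4*(-2))*(3 - 5 + 7*6))*(-6) = (8*(3 - 5 + 42))*(-6) = (8*40)*(-6) = 320*(-6) = -1920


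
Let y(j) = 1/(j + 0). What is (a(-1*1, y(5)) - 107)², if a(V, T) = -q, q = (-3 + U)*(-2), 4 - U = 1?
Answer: 11449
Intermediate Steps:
U = 3 (U = 4 - 1*1 = 4 - 1 = 3)
y(j) = 1/j
q = 0 (q = (-3 + 3)*(-2) = 0*(-2) = 0)
a(V, T) = 0 (a(V, T) = -1*0 = 0)
(a(-1*1, y(5)) - 107)² = (0 - 107)² = (-107)² = 11449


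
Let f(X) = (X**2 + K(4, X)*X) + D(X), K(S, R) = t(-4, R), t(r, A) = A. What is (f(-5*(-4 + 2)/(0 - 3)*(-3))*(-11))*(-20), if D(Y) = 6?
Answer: 45320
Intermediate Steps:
K(S, R) = R
f(X) = 6 + 2*X**2 (f(X) = (X**2 + X*X) + 6 = (X**2 + X**2) + 6 = 2*X**2 + 6 = 6 + 2*X**2)
(f(-5*(-4 + 2)/(0 - 3)*(-3))*(-11))*(-20) = ((6 + 2*(-5*(-4 + 2)/(0 - 3)*(-3))**2)*(-11))*(-20) = ((6 + 2*(-(-10)/(-3)*(-3))**2)*(-11))*(-20) = ((6 + 2*(-(-10)*(-1)/3*(-3))**2)*(-11))*(-20) = ((6 + 2*(-5*2/3*(-3))**2)*(-11))*(-20) = ((6 + 2*(-10/3*(-3))**2)*(-11))*(-20) = ((6 + 2*10**2)*(-11))*(-20) = ((6 + 2*100)*(-11))*(-20) = ((6 + 200)*(-11))*(-20) = (206*(-11))*(-20) = -2266*(-20) = 45320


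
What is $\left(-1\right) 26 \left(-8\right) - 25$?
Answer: $183$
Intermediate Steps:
$\left(-1\right) 26 \left(-8\right) - 25 = \left(-26\right) \left(-8\right) - 25 = 208 - 25 = 183$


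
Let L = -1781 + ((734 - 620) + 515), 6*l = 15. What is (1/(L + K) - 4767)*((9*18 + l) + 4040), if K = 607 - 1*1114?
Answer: -11083698281/553 ≈ -2.0043e+7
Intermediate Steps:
l = 5/2 (l = (⅙)*15 = 5/2 ≈ 2.5000)
K = -507 (K = 607 - 1114 = -507)
L = -1152 (L = -1781 + (114 + 515) = -1781 + 629 = -1152)
(1/(L + K) - 4767)*((9*18 + l) + 4040) = (1/(-1152 - 507) - 4767)*((9*18 + 5/2) + 4040) = (1/(-1659) - 4767)*((162 + 5/2) + 4040) = (-1/1659 - 4767)*(329/2 + 4040) = -7908454/1659*8409/2 = -11083698281/553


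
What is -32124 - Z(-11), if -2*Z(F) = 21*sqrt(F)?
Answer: -32124 + 21*I*sqrt(11)/2 ≈ -32124.0 + 34.825*I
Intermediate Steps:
Z(F) = -21*sqrt(F)/2
-32124 - Z(-11) = -32124 - (-21)*sqrt(-11)/2 = -32124 - (-21)*I*sqrt(11)/2 = -32124 + 21*I*sqrt(11)/2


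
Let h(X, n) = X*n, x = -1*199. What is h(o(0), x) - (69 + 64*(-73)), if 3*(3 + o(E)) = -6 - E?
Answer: 5598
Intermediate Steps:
o(E) = -5 - E/3 (o(E) = -3 + (-6 - E)/3 = -3 + (-2 - E/3) = -5 - E/3)
x = -199
h(o(0), x) - (69 + 64*(-73)) = (-5 - 1/3*0)*(-199) - (69 + 64*(-73)) = (-5 + 0)*(-199) - (69 - 4672) = -5*(-199) - 1*(-4603) = 995 + 4603 = 5598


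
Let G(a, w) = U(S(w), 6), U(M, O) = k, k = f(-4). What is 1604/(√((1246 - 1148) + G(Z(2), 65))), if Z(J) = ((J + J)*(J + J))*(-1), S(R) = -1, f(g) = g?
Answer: 802*√94/47 ≈ 165.44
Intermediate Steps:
k = -4
U(M, O) = -4
Z(J) = -4*J² (Z(J) = ((2*J)*(2*J))*(-1) = (4*J²)*(-1) = -4*J²)
G(a, w) = -4
1604/(√((1246 - 1148) + G(Z(2), 65))) = 1604/(√((1246 - 1148) - 4)) = 1604/(√(98 - 4)) = 1604/(√94) = 1604*(√94/94) = 802*√94/47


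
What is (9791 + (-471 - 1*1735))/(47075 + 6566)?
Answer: 7585/53641 ≈ 0.14140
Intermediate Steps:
(9791 + (-471 - 1*1735))/(47075 + 6566) = (9791 + (-471 - 1735))/53641 = (9791 - 2206)*(1/53641) = 7585*(1/53641) = 7585/53641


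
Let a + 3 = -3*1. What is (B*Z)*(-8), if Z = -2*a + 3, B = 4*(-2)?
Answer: 960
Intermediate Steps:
a = -6 (a = -3 - 3*1 = -3 - 3 = -6)
B = -8
Z = 15 (Z = -2*(-6) + 3 = 12 + 3 = 15)
(B*Z)*(-8) = -8*15*(-8) = -120*(-8) = 960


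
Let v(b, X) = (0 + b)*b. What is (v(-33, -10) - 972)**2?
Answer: 13689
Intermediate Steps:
v(b, X) = b**2 (v(b, X) = b*b = b**2)
(v(-33, -10) - 972)**2 = ((-33)**2 - 972)**2 = (1089 - 972)**2 = 117**2 = 13689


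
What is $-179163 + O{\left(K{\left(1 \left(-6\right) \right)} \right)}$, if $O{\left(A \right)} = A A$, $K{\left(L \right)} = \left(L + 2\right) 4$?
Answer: $-178907$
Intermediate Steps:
$K{\left(L \right)} = 8 + 4 L$ ($K{\left(L \right)} = \left(2 + L\right) 4 = 8 + 4 L$)
$O{\left(A \right)} = A^{2}$
$-179163 + O{\left(K{\left(1 \left(-6\right) \right)} \right)} = -179163 + \left(8 + 4 \cdot 1 \left(-6\right)\right)^{2} = -179163 + \left(8 + 4 \left(-6\right)\right)^{2} = -179163 + \left(8 - 24\right)^{2} = -179163 + \left(-16\right)^{2} = -179163 + 256 = -178907$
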